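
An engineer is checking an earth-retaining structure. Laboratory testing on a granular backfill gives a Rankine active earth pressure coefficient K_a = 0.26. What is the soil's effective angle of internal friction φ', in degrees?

36.0°

K_a = tan²(45° − φ/2) ⇒ 45° − φ/2 = arctan(√0.26) = 27.02°.
φ = 2(45° − 27.02°) = 35.97°.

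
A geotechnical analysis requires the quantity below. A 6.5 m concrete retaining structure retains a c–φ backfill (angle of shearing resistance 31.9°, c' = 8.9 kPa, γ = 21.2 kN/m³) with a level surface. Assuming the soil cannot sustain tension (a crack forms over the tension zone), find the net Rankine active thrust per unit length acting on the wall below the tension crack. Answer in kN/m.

81.4 kN/m

K_a = 0.3085; √K_a = 0.5555.
Tension-crack depth z_c = 2c/(γ√K_a) = 2×8.9/(21.2×0.5555) = 1.512 m.
σ_a at base = K_a γ H − 2c√K_a = 0.3085×21.2×6.5 − 2×8.9×0.5555 = 32.63 kPa.
P_a = ½ × 32.63 × (H − z_c) = 0.5×32.63×4.988 = 81.38 kN/m.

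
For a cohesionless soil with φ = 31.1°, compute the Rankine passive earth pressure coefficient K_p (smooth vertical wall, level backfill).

K_p = (1 + sin φ)/(1 − sin φ) = tan²(45° + 31.1°/2) = 3.137.

3.14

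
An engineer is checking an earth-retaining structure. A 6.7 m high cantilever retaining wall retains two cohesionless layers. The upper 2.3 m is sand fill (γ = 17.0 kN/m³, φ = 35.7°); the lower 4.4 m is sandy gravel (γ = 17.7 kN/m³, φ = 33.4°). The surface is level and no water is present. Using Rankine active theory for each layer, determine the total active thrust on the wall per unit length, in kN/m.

K_a1 = tan²(45°−35.7°/2) = 0.2630; K_a2 = tan²(45°−33.4°/2) = 0.2899.
Layer 1: σ at base = K_a1 γ₁ h₁ = 10.28 kPa; P₁ = ½×10.28×2.3 = 11.83.
Layer 2: σ_v at top = γ₁h₁ = 39.10; σ_h top = K_a2×39.10 = 11.34; σ_h base = K_a2×(39.10+17.7×4.4) = 33.92.
P₂ = ½(11.34+33.92)×4.4 = 99.55. Total P_a = 11.83+99.55 = 111.4 kN/m.

111 kN/m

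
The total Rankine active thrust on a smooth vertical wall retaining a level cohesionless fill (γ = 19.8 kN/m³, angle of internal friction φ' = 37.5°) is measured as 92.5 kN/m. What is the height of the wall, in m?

K_a = 0.2432. P_a = ½ K_a γ H² ⇒ H = √(2P_a/(K_a γ)).
H = √(2×92.5/(0.2432×19.8)) = 6.198 m.

6.20 m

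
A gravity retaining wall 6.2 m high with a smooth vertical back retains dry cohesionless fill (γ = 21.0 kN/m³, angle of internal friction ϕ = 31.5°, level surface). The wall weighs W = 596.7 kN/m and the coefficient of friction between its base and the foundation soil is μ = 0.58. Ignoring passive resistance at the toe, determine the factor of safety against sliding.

2.73

K_a = tan²(45° − 31.5°/2) = 0.3136.
P_a = ½K_aγH² = 0.5×0.3136×21.0×6.2² = 126.6 kN/m, acting at H/3 = 2.067 m above the base.
FS_sliding = μW / P_a = 0.58×596.7 / 126.6 = 2.734.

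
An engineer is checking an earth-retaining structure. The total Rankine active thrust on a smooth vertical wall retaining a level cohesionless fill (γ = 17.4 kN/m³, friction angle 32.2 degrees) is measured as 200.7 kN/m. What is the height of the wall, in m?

8.70 m

K_a = 0.3047. P_a = ½ K_a γ H² ⇒ H = √(2P_a/(K_a γ)).
H = √(2×200.7/(0.3047×17.4)) = 8.701 m.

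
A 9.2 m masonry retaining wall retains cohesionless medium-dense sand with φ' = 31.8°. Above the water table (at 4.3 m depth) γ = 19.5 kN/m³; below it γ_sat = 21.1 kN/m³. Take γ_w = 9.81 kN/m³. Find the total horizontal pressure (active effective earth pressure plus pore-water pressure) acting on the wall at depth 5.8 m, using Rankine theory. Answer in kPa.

K_a = (1 − sin φ)/(1 + sin φ) = 0.3098.
γ' = 21.1 − 9.81 = 11.29 kN/m³.
Effective vertical stress at 5.8 m: σ'_v = 19.5×4.3 + 11.29×1.50 = 100.8 kPa.
σ'_h = K_a σ'_v = 0.3098 × 100.8 = 31.22 kPa; u = γ_w × 1.50 = 14.71 kPa.
Total σ_h = 31.22 + 14.71 = 45.94 kPa.

45.9 kPa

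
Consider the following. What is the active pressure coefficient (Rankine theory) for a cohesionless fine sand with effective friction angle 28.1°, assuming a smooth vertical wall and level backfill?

K_a = tan²(45° − φ/2) = tan²(30.95°) = 0.3596.

0.360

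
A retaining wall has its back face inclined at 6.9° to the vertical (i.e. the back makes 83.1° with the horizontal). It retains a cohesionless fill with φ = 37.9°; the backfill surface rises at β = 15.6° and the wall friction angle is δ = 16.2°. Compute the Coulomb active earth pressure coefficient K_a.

0.324

K_a = sin²(α+φ) / [sin²α · sin(α−δ) · (1 + √{sin(φ+δ)sin(φ−β) / (sin(α−δ)sin(α+β))})²].
With α = 83.1°, φ = 37.9°, δ = 16.2°, β = 15.6°: K_a = 0.3241.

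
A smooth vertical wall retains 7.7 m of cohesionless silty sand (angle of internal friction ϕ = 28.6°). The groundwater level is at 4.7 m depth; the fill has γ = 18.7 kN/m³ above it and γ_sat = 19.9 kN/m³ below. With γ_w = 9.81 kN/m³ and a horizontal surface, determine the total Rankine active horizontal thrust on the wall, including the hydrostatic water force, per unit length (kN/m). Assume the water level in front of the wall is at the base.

226 kN/m

K_a = tan²(45° − φ/2) = 0.3525.
γ' = 19.9 − 9.81 = 10.09 kN/m³. Depth below WT = 3.0 m.
σ'_h at WT = K_a γ d_w = 30.99 kPa; at base = 30.99 + K_a γ' × 3.0 = 41.66 kPa.
P₁ (0–4.7 m) = ½×30.99×4.7 = 72.82. P₂ (4.7–7.7 m) = ½(30.99+41.66)×3.0 = 109.0.
P_w = ½ γ_w h₂² = 0.5×9.81×3.0² = 44.14. Total = 72.82+109.0+44.14 = 225.9 kN/m.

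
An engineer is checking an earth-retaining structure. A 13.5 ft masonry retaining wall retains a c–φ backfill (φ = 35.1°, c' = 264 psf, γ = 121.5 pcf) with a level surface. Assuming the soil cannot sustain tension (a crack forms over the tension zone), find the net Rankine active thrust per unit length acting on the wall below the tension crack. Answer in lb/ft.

432 lb/ft

K_a = 0.2698; √K_a = 0.5195.
Tension-crack depth z_c = 2c/(γ√K_a) = 2×264/(121.5×0.5195) = 8.366 ft.
σ_a at base = K_a γ H − 2c√K_a = 0.2698×121.5×13.5 − 2×264×0.5195 = 168.3 psf.
P_a = ½ × 168.3 × (H − z_c) = 0.5×168.3×5.134 = 432.1 lb/ft.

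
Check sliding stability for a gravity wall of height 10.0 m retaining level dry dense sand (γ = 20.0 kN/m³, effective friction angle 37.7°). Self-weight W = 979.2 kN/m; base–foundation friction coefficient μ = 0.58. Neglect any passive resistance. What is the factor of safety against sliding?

2.36

K_a = tan²(45° − 37.7°/2) = 0.2411.
P_a = ½K_aγH² = 0.5×0.2411×20.0×10.0² = 241.1 kN/m, acting at H/3 = 3.333 m above the base.
FS_sliding = μW / P_a = 0.58×979.2 / 241.1 = 2.356.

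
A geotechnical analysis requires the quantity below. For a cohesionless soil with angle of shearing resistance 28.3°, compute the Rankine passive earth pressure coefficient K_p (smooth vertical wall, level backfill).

2.80

K_p = (1 + sin φ)/(1 − sin φ) = tan²(45° + 28.3°/2) = 2.803.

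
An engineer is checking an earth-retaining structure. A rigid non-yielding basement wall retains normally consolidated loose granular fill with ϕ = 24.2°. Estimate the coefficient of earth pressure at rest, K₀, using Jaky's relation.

K₀ = 1 − sin φ' = 1 − sin 24.2° = 0.5901.

0.590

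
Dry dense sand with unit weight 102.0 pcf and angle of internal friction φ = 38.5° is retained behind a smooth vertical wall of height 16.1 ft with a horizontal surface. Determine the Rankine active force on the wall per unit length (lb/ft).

K_a = tan²(45° − φ/2) = 0.2327.
P_a = ½ K_a γ H² = 0.5 × 0.2327 × 102.0 × 16.1² = 3076 lb/ft.

3080 lb/ft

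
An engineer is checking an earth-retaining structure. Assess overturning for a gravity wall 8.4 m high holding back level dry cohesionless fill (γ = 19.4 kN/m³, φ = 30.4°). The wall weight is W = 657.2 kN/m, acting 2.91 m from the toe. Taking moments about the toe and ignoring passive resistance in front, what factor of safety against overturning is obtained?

3.04

K_a = tan²(45° − 30.4°/2) = 0.3280.
P_a = ½K_aγH² = 0.5×0.3280×19.4×8.4² = 224.5 kN/m, acting at H/3 = 2.800 m above the base.
Overturning moment M_o = P_a × H/3 = 224.5 × 2.800 = 628.6.
Resisting moment M_r = W × 2.91 = 657.2 × 2.91 = 1912.
FS_overturning = M_r/M_o = 1912/628.6 = 3.043.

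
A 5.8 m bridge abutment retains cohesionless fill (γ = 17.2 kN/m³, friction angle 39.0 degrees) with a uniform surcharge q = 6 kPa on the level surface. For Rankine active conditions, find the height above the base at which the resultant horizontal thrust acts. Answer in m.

2.04 m

K_a = 0.2275.
Triangular part P₁ = ½K_aγH² = 65.82 at H/3 = 1.933 m; rectangular part P₂ = K_a q H = 7.917 at H/2 = 2.900 m.
ȳ = (P₁·1.933 + P₂·2.900)/(P₁+P₂) = 2.037 m.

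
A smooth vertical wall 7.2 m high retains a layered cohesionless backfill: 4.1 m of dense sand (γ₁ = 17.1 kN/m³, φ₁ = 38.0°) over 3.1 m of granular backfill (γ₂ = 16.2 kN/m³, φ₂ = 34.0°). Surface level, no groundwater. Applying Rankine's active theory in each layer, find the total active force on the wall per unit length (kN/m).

K_a1 = tan²(45°−38.0°/2) = 0.2379; K_a2 = tan²(45°−34.0°/2) = 0.2827.
Layer 1: σ at base = K_a1 γ₁ h₁ = 16.68 kPa; P₁ = ½×16.68×4.1 = 34.19.
Layer 2: σ_v at top = γ₁h₁ = 70.11; σ_h top = K_a2×70.11 = 19.82; σ_h base = K_a2×(70.11+16.2×3.1) = 34.02.
P₂ = ½(19.82+34.02)×3.1 = 83.45. Total P_a = 34.19+83.45 = 117.6 kN/m.

118 kN/m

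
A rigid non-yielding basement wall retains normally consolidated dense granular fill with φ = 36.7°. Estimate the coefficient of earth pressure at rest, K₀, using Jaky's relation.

K₀ = 1 − sin φ' = 1 − sin 36.7° = 0.4024.

0.402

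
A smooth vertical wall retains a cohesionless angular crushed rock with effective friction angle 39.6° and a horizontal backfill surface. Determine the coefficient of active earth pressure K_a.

0.221

K_a = tan²(45° − φ/2) = tan²(25.20°) = 0.2214.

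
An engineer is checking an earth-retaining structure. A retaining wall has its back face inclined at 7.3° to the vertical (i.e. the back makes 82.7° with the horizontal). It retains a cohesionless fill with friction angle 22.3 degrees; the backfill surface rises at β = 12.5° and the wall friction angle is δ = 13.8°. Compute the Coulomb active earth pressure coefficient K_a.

0.576

K_a = sin²(α+φ) / [sin²α · sin(α−δ) · (1 + √{sin(φ+δ)sin(φ−β) / (sin(α−δ)sin(α+β))})²].
With α = 82.7°, φ = 22.3°, δ = 13.8°, β = 12.5°: K_a = 0.5759.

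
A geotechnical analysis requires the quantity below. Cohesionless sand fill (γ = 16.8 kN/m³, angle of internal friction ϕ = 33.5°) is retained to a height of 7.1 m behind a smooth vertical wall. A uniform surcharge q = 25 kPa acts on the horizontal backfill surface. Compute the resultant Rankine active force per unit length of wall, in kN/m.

173 kN/m

K_a = tan²(45° − φ/2) = 0.2887.
Soil triangle: ½ K_a γ H² = 0.5×0.2887×16.8×7.1² = 122.3 kN/m.
Surcharge rectangle: K_a q H = 0.2887×25×7.1 = 51.25 kN/m.
Total = 122.3 + 51.25 = 173.5 kN/m.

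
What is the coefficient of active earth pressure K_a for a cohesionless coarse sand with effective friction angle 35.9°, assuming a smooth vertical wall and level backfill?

K_a = (1 − sin φ)/(1 + sin φ) = (1 − sin 35.9°)/(1 + sin 35.9°) = 0.2607.

0.261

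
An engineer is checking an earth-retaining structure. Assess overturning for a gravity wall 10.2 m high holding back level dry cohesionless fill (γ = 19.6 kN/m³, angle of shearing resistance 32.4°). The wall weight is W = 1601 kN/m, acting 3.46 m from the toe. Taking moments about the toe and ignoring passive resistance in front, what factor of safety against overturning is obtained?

5.29

K_a = tan²(45° − 32.4°/2) = 0.3022.
P_a = ½K_aγH² = 0.5×0.3022×19.6×10.2² = 308.2 kN/m, acting at H/3 = 3.400 m above the base.
Overturning moment M_o = P_a × H/3 = 308.2 × 3.400 = 1048.
Resisting moment M_r = W × 3.46 = 1601 × 3.46 = 5539.
FS_overturning = M_r/M_o = 5539/1048 = 5.287.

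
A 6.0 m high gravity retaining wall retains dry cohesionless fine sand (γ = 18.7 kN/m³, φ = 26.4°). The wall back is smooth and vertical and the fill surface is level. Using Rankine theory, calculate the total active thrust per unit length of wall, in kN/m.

129 kN/m

K_a = tan²(45° − φ/2) = 0.3844.
P_a = ½ K_a γ H² = 0.5 × 0.3844 × 18.7 × 6.0² = 129.4 kN/m.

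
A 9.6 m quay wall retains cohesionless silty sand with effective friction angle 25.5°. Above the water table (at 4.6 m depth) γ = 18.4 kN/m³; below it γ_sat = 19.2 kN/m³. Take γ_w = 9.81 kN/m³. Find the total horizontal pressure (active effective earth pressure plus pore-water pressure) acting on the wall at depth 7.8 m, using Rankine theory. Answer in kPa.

77.0 kPa

K_a = (1 − sin φ)/(1 + sin φ) = 0.3981.
γ' = 19.2 − 9.81 = 9.390 kN/m³.
Effective vertical stress at 7.8 m: σ'_v = 18.4×4.6 + 9.390×3.20 = 114.7 kPa.
σ'_h = K_a σ'_v = 0.3981 × 114.7 = 45.66 kPa; u = γ_w × 3.20 = 31.39 kPa.
Total σ_h = 45.66 + 31.39 = 77.05 kPa.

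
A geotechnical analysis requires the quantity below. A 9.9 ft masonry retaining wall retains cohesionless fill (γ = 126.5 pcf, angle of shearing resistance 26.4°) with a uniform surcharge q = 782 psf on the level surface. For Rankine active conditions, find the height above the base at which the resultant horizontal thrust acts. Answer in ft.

K_a = 0.3844.
Triangular part P₁ = ½K_aγH² = 2383 at H/3 = 3.300 ft; rectangular part P₂ = K_a q H = 2976 at H/2 = 4.950 ft.
ȳ = (P₁·3.300 + P₂·4.950)/(P₁+P₂) = 4.216 ft.

4.22 ft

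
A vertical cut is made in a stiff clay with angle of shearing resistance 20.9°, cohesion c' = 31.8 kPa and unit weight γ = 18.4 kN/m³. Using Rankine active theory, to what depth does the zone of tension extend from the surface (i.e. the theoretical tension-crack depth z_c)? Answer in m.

5.02 m

K_a = tan²(45° − 20.9°/2) = 0.4741; √K_a = 0.6886.
The active pressure is zero where K_a γ z = 2c√K_a, so z_c = 2c/(γ√K_a) = 2×31.8/(18.4×0.6886) = 5.020 m.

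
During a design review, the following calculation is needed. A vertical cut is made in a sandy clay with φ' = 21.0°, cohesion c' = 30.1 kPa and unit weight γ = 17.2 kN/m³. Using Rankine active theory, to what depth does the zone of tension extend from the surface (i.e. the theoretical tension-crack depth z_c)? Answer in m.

5.09 m

K_a = tan²(45° − 21.0°/2) = 0.4724; √K_a = 0.6873.
The active pressure is zero where K_a γ z = 2c√K_a, so z_c = 2c/(γ√K_a) = 2×30.1/(17.2×0.6873) = 5.093 m.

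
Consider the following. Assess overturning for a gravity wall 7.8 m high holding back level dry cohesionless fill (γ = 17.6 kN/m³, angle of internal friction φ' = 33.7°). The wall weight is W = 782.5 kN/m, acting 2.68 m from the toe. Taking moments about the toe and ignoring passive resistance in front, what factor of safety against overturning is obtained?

K_a = tan²(45° − 33.7°/2) = 0.2863.
P_a = ½K_aγH² = 0.5×0.2863×17.6×7.8² = 153.3 kN/m, acting at H/3 = 2.600 m above the base.
Overturning moment M_o = P_a × H/3 = 153.3 × 2.600 = 398.5.
Resisting moment M_r = W × 2.68 = 782.5 × 2.68 = 2097.
FS_overturning = M_r/M_o = 2097/398.5 = 5.262.

5.26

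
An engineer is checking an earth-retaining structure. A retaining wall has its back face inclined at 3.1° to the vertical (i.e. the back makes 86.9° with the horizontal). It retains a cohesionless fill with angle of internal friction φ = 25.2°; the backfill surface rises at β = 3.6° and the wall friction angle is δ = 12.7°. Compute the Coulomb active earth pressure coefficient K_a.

0.406

K_a = sin²(α+φ) / [sin²α · sin(α−δ) · (1 + √{sin(φ+δ)sin(φ−β) / (sin(α−δ)sin(α+β))})²].
With α = 86.9°, φ = 25.2°, δ = 12.7°, β = 3.6°: K_a = 0.4059.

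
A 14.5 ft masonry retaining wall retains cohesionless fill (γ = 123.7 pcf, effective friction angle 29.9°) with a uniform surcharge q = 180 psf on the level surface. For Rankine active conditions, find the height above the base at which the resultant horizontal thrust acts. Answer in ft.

K_a = 0.3347.
Triangular part P₁ = ½K_aγH² = 4352 at H/3 = 4.833 ft; rectangular part P₂ = K_a q H = 873.5 at H/2 = 7.250 ft.
ȳ = (P₁·4.833 + P₂·7.250)/(P₁+P₂) = 5.237 ft.

5.24 ft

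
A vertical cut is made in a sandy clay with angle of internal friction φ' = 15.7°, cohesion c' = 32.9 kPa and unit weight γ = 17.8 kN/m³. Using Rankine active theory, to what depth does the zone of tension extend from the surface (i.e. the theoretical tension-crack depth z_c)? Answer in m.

K_a = tan²(45° − 15.7°/2) = 0.5741; √K_a = 0.7577.
The active pressure is zero where K_a γ z = 2c√K_a, so z_c = 2c/(γ√K_a) = 2×32.9/(17.8×0.7577) = 4.879 m.

4.88 m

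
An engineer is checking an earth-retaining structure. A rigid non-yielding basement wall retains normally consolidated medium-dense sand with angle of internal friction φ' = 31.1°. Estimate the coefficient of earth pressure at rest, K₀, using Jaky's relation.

K₀ = 1 − sin φ' = 1 − sin 31.1° = 0.4835.

0.483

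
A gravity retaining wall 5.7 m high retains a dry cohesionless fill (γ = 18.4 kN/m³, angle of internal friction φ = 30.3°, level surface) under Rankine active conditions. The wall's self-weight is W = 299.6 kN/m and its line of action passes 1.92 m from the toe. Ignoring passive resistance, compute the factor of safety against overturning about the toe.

3.08

K_a = tan²(45° − 30.3°/2) = 0.3293.
P_a = ½K_aγH² = 0.5×0.3293×18.4×5.7² = 98.44 kN/m, acting at H/3 = 1.900 m above the base.
Overturning moment M_o = P_a × H/3 = 98.44 × 1.900 = 187.0.
Resisting moment M_r = W × 1.92 = 299.6 × 1.92 = 575.2.
FS_overturning = M_r/M_o = 575.2/187.0 = 3.076.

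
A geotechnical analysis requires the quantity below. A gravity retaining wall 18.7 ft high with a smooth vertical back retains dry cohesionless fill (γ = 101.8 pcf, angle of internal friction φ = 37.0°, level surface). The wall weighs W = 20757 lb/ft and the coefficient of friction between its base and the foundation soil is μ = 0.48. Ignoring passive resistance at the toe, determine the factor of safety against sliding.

K_a = tan²(45° − 37.0°/2) = 0.2486.
P_a = ½K_aγH² = 0.5×0.2486×101.8×18.7² = 4425 lb/ft, acting at H/3 = 6.233 ft above the base.
FS_sliding = μW / P_a = 0.48×20757 / 4425 = 2.252.

2.25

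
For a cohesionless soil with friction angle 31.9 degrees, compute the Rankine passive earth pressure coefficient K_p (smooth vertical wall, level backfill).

K_p = (1 + sin φ)/(1 − sin φ) = tan²(45° + 31.9°/2) = 3.241.

3.24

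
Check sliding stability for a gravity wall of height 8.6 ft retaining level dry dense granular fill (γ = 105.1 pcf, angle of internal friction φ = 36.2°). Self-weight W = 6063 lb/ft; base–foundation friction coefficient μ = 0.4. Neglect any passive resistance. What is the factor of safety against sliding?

K_a = tan²(45° − 36.2°/2) = 0.2574.
P_a = ½K_aγH² = 0.5×0.2574×105.1×8.6² = 1000 lb/ft, acting at H/3 = 2.867 ft above the base.
FS_sliding = μW / P_a = 0.4×6063 / 1000 = 2.424.

2.42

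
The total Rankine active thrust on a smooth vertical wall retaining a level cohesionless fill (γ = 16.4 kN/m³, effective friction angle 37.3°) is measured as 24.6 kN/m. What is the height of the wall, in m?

3.50 m

K_a = 0.2453. P_a = ½ K_a γ H² ⇒ H = √(2P_a/(K_a γ)).
H = √(2×24.6/(0.2453×16.4)) = 3.497 m.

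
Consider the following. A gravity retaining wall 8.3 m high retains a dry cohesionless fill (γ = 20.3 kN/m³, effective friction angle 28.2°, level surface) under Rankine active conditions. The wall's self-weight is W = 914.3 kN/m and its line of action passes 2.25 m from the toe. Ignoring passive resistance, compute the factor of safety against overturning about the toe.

K_a = tan²(45° − 28.2°/2) = 0.3582.
P_a = ½K_aγH² = 0.5×0.3582×20.3×8.3² = 250.5 kN/m, acting at H/3 = 2.767 m above the base.
Overturning moment M_o = P_a × H/3 = 250.5 × 2.767 = 692.9.
Resisting moment M_r = W × 2.25 = 914.3 × 2.25 = 2057.
FS_overturning = M_r/M_o = 2057/692.9 = 2.969.

2.97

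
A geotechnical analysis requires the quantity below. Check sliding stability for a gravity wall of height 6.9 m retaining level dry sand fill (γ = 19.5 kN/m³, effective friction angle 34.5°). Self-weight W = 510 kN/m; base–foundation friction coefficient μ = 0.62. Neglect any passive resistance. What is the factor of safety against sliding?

2.46

K_a = tan²(45° − 34.5°/2) = 0.2768.
P_a = ½K_aγH² = 0.5×0.2768×19.5×6.9² = 128.5 kN/m, acting at H/3 = 2.300 m above the base.
FS_sliding = μW / P_a = 0.62×510 / 128.5 = 2.461.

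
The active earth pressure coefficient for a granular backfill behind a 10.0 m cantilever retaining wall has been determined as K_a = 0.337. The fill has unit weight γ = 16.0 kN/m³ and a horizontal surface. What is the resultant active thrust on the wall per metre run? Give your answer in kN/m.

270 kN/m

P = ½ K_a γ H² = 0.5 × 0.337 × 16.0 × 10.0² = 269.6 kN/m.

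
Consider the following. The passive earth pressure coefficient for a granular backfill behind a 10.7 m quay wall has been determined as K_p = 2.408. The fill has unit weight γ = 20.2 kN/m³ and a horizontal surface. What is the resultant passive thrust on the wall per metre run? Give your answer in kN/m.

P = ½ K_p γ H² = 0.5 × 2.408 × 20.2 × 10.7² = 2784 kN/m.

2780 kN/m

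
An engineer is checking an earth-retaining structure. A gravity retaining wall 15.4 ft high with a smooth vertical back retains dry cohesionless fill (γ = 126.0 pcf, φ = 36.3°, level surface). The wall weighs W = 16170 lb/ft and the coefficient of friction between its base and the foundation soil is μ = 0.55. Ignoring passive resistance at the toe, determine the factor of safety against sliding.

2.32

K_a = tan²(45° − 36.3°/2) = 0.2563.
P_a = ½K_aγH² = 0.5×0.2563×126.0×15.4² = 3829 lb/ft, acting at H/3 = 5.133 ft above the base.
FS_sliding = μW / P_a = 0.55×16170 / 3829 = 2.323.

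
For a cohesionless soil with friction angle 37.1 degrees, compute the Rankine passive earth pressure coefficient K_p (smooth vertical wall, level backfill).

K_p = (1 + sin φ)/(1 − sin φ) = tan²(45° + 37.1°/2) = 4.040.

4.04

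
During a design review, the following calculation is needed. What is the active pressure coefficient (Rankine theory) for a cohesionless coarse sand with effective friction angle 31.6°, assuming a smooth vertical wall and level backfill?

0.312

K_a = (1 − sin φ)/(1 + sin φ) = (1 − sin 31.6°)/(1 + sin 31.6°) = 0.3123.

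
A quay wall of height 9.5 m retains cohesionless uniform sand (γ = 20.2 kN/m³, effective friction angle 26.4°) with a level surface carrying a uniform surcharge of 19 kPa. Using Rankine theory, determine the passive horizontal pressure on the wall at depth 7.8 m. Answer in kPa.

459 kPa

K_p = (1 + sin φ)/(1 − sin φ) = 2.601.
σ_v = γz + q = 20.2 × 7.8 + 19 = 176.6 kPa.
σ_h = K_p σ_v = 2.601 × 176.6 = 459.3 kPa.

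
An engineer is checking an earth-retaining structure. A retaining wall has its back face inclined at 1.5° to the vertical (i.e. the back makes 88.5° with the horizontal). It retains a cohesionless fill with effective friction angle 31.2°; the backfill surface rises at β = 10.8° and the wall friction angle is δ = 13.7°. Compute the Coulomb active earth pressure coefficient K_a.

0.344

K_a = sin²(α+φ) / [sin²α · sin(α−δ) · (1 + √{sin(φ+δ)sin(φ−β) / (sin(α−δ)sin(α+β))})²].
With α = 88.5°, φ = 31.2°, δ = 13.7°, β = 10.8°: K_a = 0.3439.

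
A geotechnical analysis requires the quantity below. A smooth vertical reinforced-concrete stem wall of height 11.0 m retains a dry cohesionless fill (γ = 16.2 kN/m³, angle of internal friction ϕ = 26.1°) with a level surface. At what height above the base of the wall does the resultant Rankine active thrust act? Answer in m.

3.67 m

K_a = 0.3889.
The pressure distribution is triangular, so the resultant acts at H/3 above the base = 11.0/3 = 3.667 m.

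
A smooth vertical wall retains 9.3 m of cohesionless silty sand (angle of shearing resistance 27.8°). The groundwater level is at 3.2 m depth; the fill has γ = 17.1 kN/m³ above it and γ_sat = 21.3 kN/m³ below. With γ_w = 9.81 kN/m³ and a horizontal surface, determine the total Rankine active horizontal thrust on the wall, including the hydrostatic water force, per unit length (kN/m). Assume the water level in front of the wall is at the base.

414 kN/m

K_a = tan²(45° − φ/2) = 0.3639.
γ' = 21.3 − 9.81 = 11.49 kN/m³. Depth below WT = 6.1 m.
σ'_h at WT = K_a γ d_w = 19.91 kPa; at base = 19.91 + K_a γ' × 6.1 = 45.42 kPa.
P₁ (0–3.2 m) = ½×19.91×3.2 = 31.86. P₂ (3.2–9.3 m) = ½(19.91+45.42)×6.1 = 199.3.
P_w = ½ γ_w h₂² = 0.5×9.81×6.1² = 182.5. Total = 31.86+199.3+182.5 = 413.6 kN/m.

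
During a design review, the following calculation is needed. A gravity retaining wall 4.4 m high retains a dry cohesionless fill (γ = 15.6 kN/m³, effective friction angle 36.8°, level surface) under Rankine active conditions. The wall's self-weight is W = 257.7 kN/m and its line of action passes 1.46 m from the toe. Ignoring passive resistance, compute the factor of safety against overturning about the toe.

K_a = tan²(45° − 36.8°/2) = 0.2508.
P_a = ½K_aγH² = 0.5×0.2508×15.6×4.4² = 37.87 kN/m, acting at H/3 = 1.467 m above the base.
Overturning moment M_o = P_a × H/3 = 37.87 × 1.467 = 55.54.
Resisting moment M_r = W × 1.46 = 257.7 × 1.46 = 376.2.
FS_overturning = M_r/M_o = 376.2/55.54 = 6.774.

6.77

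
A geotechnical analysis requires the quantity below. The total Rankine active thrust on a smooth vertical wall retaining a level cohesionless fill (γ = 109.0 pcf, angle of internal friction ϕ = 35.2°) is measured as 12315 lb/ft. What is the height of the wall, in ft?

K_a = 0.2687. P_a = ½ K_a γ H² ⇒ H = √(2P_a/(K_a γ)).
H = √(2×12315/(0.2687×109.0)) = 29.00 ft.

29.0 ft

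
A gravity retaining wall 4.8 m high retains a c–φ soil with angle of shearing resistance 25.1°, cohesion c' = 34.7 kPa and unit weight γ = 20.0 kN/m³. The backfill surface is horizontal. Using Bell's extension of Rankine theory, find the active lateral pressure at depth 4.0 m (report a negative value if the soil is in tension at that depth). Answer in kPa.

K_a = (1 − sin φ)/(1 + sin φ) = 0.4043.
σ_a = K_a γ z − 2c√K_a = 0.4043×20.0×4.0 − 2×34.7×0.6358 = -11.78 kPa.

-11.8 kPa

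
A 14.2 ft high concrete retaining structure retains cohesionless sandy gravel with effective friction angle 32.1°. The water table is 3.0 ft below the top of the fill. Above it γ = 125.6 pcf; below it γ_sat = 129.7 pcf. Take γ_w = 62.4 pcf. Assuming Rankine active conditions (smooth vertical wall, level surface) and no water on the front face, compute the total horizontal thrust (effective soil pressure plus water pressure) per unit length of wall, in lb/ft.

6670 lb/ft

K_a = tan²(45° − φ/2) = 0.3060.
γ' = 129.7 − 62.4 = 67.30 pcf. Depth below WT = 11.2 ft.
σ'_h at WT = K_a γ d_w = 115.3 psf; at base = 115.3 + K_a γ' × 11.2 = 345.9 psf.
P₁ (0–3.0 ft) = ½×115.3×3.0 = 172.9. P₂ (3.0–14.2 ft) = ½(115.3+345.9)×11.2 = 2583.
P_w = ½ γ_w h₂² = 0.5×62.4×11.2² = 3914. Total = 172.9+2583+3914 = 6670 lb/ft.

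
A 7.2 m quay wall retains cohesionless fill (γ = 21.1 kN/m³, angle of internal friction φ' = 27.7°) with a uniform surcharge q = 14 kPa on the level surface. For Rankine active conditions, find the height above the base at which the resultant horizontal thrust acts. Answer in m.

K_a = 0.3653.
Triangular part P₁ = ½K_aγH² = 199.8 at H/3 = 2.400 m; rectangular part P₂ = K_a q H = 36.83 at H/2 = 3.600 m.
ȳ = (P₁·2.400 + P₂·3.600)/(P₁+P₂) = 2.587 m.

2.59 m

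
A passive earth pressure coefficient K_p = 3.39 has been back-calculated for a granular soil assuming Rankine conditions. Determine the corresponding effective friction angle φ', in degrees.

33.0°

K_p = (1+sin φ)/(1−sin φ) ⇒ sin φ = (K_p − 1)/(K_p + 1) = 0.5444.
φ = arcsin(0.5444) = 32.98°.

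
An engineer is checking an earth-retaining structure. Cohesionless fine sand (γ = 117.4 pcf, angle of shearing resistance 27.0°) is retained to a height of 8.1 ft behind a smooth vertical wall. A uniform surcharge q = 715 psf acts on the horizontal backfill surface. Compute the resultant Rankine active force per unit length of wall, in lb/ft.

K_a = tan²(45° − φ/2) = 0.3755.
Soil triangle: ½ K_a γ H² = 0.5×0.3755×117.4×8.1² = 1446 lb/ft.
Surcharge rectangle: K_a q H = 0.3755×715×8.1 = 2175 lb/ft.
Total = 1446 + 2175 = 3621 lb/ft.

3620 lb/ft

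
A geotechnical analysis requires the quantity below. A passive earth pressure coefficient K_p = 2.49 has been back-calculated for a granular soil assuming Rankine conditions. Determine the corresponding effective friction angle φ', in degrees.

K_p = (1+sin φ)/(1−sin φ) ⇒ sin φ = (K_p − 1)/(K_p + 1) = 0.4269.
φ = arcsin(0.4269) = 25.27°.

25.3°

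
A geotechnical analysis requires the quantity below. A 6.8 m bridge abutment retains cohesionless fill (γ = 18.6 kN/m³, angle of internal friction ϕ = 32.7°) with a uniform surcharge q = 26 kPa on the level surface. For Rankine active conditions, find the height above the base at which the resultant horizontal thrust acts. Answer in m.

K_a = 0.2985.
Triangular part P₁ = ½K_aγH² = 128.4 at H/3 = 2.267 m; rectangular part P₂ = K_a q H = 52.77 at H/2 = 3.400 m.
ȳ = (P₁·2.267 + P₂·3.400)/(P₁+P₂) = 2.597 m.

2.60 m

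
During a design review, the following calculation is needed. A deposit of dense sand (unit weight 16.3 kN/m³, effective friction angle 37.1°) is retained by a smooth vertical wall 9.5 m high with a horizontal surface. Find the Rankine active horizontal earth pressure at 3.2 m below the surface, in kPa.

12.9 kPa

K_a = (1 − sin φ)/(1 + sin φ) = 0.2475.
σ_h = K_a γ z = 0.2475 × 16.3 × 3.2 = 12.91 kPa.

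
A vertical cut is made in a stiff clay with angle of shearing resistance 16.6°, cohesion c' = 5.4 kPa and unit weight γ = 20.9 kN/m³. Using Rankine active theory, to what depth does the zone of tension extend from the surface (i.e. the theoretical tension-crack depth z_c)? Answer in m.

0.693 m

K_a = tan²(45° − 16.6°/2) = 0.5556; √K_a = 0.7454.
The active pressure is zero where K_a γ z = 2c√K_a, so z_c = 2c/(γ√K_a) = 2×5.4/(20.9×0.7454) = 0.6933 m.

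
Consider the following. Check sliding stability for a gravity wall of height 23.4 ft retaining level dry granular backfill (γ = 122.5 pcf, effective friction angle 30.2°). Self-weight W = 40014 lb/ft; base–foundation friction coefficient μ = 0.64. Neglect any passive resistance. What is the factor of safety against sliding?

2.31

K_a = tan²(45° − 30.2°/2) = 0.3307.
P_a = ½K_aγH² = 0.5×0.3307×122.5×23.4² = 11090 lb/ft, acting at H/3 = 7.800 ft above the base.
FS_sliding = μW / P_a = 0.64×40014 / 11090 = 2.309.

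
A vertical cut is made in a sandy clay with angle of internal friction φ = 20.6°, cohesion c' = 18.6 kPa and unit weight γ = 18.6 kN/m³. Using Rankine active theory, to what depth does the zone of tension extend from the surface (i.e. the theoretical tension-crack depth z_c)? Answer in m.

2.89 m

K_a = tan²(45° − 20.6°/2) = 0.4795; √K_a = 0.6924.
The active pressure is zero where K_a γ z = 2c√K_a, so z_c = 2c/(γ√K_a) = 2×18.6/(18.6×0.6924) = 2.888 m.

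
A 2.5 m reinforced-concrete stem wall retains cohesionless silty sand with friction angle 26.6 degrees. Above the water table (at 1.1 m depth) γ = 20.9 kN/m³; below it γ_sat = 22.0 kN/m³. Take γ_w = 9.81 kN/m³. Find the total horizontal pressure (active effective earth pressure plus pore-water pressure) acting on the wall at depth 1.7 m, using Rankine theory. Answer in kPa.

17.4 kPa

K_a = (1 − sin φ)/(1 + sin φ) = 0.3814.
γ' = 22.0 − 9.81 = 12.19 kN/m³.
Effective vertical stress at 1.7 m: σ'_v = 20.9×1.1 + 12.19×0.600 = 30.30 kPa.
σ'_h = K_a σ'_v = 0.3814 × 30.30 = 11.56 kPa; u = γ_w × 0.600 = 5.886 kPa.
Total σ_h = 11.56 + 5.886 = 17.45 kPa.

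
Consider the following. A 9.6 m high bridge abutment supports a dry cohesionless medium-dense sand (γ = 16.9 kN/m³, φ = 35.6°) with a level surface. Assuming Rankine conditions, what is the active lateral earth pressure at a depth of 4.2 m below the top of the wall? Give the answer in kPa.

K_a = (1 − sin φ)/(1 + sin φ) = 0.2641.
σ_h = K_a γ z = 0.2641 × 16.9 × 4.2 = 18.75 kPa.

18.7 kPa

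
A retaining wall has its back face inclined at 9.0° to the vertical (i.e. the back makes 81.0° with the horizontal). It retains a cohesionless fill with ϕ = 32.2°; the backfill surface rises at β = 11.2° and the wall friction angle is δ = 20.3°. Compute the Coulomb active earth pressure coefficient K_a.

0.402

K_a = sin²(α+φ) / [sin²α · sin(α−δ) · (1 + √{sin(φ+δ)sin(φ−β) / (sin(α−δ)sin(α+β))})²].
With α = 81.0°, φ = 32.2°, δ = 20.3°, β = 11.2°: K_a = 0.4023.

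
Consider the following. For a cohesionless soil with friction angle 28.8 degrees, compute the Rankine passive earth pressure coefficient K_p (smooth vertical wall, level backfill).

K_p = (1 + sin φ)/(1 − sin φ) = tan²(45° + 28.8°/2) = 2.859.

2.86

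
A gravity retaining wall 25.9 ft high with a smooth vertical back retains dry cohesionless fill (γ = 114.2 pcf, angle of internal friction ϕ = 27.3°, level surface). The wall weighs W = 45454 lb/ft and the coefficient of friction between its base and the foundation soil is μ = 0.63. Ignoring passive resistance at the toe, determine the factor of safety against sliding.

K_a = tan²(45° − 27.3°/2) = 0.3711.
P_a = ½K_aγH² = 0.5×0.3711×114.2×25.9² = 14220 lb/ft, acting at H/3 = 8.633 ft above the base.
FS_sliding = μW / P_a = 0.63×45454 / 14220 = 2.014.

2.01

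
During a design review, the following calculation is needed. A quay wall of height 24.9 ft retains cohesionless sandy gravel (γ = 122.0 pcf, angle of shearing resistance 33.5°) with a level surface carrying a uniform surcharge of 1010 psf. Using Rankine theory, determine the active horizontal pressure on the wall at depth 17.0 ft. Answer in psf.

890 psf

K_a = (1 − sin φ)/(1 + sin φ) = 0.2887.
σ_v = γz + q = 122.0 × 17.0 + 1010 = 3084 psf.
σ_h = K_a σ_v = 0.2887 × 3084 = 890.4 psf.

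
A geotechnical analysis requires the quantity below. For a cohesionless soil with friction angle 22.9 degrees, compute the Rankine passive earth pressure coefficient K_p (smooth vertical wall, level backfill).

2.27

K_p = (1 + sin φ)/(1 − sin φ) = tan²(45° + 22.9°/2) = 2.274.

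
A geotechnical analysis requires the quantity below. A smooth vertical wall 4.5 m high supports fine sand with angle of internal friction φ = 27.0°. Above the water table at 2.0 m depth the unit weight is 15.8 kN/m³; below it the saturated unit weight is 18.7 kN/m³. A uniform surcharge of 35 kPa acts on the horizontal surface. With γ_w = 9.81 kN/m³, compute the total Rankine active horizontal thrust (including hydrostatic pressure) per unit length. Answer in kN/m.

K_a = tan²(45° − φ/2) = 0.3755.
γ' = 18.7 − 9.81 = 8.890 kN/m³. h₂ = H − d_w = 2.5 m.
σ'_h: at surface K_a·q = 13.14; at WT K_a(q+γd_w) = 25.01; at base K_a(q+γd_w+γ'h₂) = 33.36 kPa.
P₁ = ½(13.14+25.01)×2.0 = 38.15; P₂ = ½(25.01+33.36)×2.5 = 72.96; P_w = ½γ_w h₂² = 30.66.
Total = 38.15+72.96+30.66 = 141.8 kN/m.

142 kN/m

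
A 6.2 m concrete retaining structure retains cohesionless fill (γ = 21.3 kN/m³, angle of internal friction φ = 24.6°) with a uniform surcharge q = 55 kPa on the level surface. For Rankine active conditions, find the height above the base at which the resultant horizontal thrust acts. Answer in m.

K_a = 0.4121.
Triangular part P₁ = ½K_aγH² = 168.7 at H/3 = 2.067 m; rectangular part P₂ = K_a q H = 140.5 at H/2 = 3.100 m.
ȳ = (P₁·2.067 + P₂·3.100)/(P₁+P₂) = 2.536 m.

2.54 m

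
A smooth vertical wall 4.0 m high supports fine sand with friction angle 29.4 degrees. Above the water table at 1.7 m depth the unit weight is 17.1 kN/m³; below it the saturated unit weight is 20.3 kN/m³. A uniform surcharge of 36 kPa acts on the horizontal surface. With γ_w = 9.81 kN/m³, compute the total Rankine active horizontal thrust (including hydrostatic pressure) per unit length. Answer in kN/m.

116 kN/m

K_a = tan²(45° − φ/2) = 0.3415.
γ' = 20.3 − 9.81 = 10.49 kN/m³. h₂ = H − d_w = 2.3 m.
σ'_h: at surface K_a·q = 12.29; at WT K_a(q+γd_w) = 22.22; at base K_a(q+γd_w+γ'h₂) = 30.46 kPa.
P₁ = ½(12.29+22.22)×1.7 = 29.34; P₂ = ½(22.22+30.46)×2.3 = 60.58; P_w = ½γ_w h₂² = 25.95.
Total = 29.34+60.58+25.95 = 115.9 kN/m.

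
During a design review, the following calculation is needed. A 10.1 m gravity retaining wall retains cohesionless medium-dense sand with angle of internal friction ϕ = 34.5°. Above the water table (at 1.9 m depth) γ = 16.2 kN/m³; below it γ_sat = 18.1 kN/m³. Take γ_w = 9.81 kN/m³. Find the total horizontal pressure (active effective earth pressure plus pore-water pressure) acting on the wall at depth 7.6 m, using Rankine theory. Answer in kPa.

77.5 kPa

K_a = (1 − sin φ)/(1 + sin φ) = 0.2768.
γ' = 18.1 − 9.81 = 8.290 kN/m³.
Effective vertical stress at 7.6 m: σ'_v = 16.2×1.9 + 8.290×5.70 = 78.03 kPa.
σ'_h = K_a σ'_v = 0.2768 × 78.03 = 21.60 kPa; u = γ_w × 5.70 = 55.92 kPa.
Total σ_h = 21.60 + 55.92 = 77.52 kPa.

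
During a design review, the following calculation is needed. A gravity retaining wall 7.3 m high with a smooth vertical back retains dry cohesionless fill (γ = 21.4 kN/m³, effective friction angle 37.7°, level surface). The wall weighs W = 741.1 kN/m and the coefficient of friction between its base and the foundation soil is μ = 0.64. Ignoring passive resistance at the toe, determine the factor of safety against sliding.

K_a = tan²(45° − 37.7°/2) = 0.2411.
P_a = ½K_aγH² = 0.5×0.2411×21.4×7.3² = 137.5 kN/m, acting at H/3 = 2.433 m above the base.
FS_sliding = μW / P_a = 0.64×741.1 / 137.5 = 3.451.

3.45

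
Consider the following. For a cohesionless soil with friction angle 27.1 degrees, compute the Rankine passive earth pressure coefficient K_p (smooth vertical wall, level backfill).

K_p = (1 + sin φ)/(1 − sin φ) = tan²(45° + 27.1°/2) = 2.673.

2.67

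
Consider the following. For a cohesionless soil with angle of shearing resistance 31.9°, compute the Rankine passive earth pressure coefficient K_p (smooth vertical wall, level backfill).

3.24

K_p = (1 + sin φ)/(1 − sin φ) = tan²(45° + 31.9°/2) = 3.241.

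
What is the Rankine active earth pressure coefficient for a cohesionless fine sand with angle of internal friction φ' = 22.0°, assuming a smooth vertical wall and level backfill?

0.455

K_a = tan²(45° − φ/2) = tan²(34.00°) = 0.4550.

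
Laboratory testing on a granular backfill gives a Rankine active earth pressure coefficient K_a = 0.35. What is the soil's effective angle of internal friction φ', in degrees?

28.8°

K_a = tan²(45° − φ/2) ⇒ 45° − φ/2 = arctan(√0.35) = 30.61°.
φ = 2(45° − 30.61°) = 28.78°.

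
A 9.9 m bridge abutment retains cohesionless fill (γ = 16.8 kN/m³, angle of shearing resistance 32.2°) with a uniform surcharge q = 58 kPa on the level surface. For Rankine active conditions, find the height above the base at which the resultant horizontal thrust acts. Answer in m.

3.98 m

K_a = 0.3047.
Triangular part P₁ = ½K_aγH² = 250.9 at H/3 = 3.300 m; rectangular part P₂ = K_a q H = 175.0 at H/2 = 4.950 m.
ȳ = (P₁·3.300 + P₂·4.950)/(P₁+P₂) = 3.978 m.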